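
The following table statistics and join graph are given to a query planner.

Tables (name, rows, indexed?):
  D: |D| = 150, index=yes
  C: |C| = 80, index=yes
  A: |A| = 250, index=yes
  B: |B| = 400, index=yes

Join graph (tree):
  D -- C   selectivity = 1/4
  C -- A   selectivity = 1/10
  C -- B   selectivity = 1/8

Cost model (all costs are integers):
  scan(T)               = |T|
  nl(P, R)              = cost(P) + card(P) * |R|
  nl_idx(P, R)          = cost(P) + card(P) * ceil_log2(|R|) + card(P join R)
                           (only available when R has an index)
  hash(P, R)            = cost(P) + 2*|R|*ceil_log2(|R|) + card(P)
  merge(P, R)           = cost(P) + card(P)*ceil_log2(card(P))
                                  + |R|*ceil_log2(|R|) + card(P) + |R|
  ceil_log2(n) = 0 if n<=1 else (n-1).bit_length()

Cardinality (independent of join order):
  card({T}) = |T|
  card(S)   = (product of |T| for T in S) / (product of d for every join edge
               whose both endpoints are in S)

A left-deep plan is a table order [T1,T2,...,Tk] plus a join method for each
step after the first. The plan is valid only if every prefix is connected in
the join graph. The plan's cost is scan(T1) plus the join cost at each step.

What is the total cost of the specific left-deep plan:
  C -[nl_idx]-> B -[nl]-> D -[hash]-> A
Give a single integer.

758800

step 1: scan C: cost=80, card=80
step 2: join B via nl_idx
    card(P join B) = 80*400/(8) = 4000
    cost = 80 + 80*9 + 4000 = 4800
step 3: join D via nl
    card(P join D) = 4000*150/(4) = 150000
    cost = 4800 + 4000*150 = 604800
step 4: join A via hash
    card(P join A) = 150000*250/(10) = 3750000
    cost = 604800 + 2*250*8 + 150000 = 758800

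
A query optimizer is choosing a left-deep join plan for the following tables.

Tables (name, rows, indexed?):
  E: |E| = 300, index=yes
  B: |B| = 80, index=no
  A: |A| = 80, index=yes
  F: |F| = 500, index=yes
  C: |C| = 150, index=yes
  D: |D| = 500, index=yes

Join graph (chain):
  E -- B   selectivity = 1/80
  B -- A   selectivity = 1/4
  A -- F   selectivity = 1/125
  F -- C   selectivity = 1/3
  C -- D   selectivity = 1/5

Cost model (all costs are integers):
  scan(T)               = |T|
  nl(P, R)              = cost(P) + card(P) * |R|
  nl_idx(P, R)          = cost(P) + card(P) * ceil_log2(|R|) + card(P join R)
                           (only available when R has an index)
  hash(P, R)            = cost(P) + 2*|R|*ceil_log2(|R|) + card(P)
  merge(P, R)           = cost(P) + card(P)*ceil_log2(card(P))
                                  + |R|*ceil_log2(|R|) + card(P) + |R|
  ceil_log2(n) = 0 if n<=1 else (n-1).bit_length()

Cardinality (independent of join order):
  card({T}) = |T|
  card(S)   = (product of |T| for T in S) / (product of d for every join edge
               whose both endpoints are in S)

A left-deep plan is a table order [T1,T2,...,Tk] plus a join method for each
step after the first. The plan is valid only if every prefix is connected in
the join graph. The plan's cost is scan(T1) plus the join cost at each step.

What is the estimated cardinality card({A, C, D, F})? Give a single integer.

1600000

Tables in S: A(80), C(150), D(500), F(500)
Edges inside S: A-F(d=125), F-C(d=3), C-D(d=5)
numerator = 80 * 150 * 500 * 500 = 3000000000
denominator = 125 * 3 * 5 = 1875
card(S) = 3000000000 / 1875 = 1600000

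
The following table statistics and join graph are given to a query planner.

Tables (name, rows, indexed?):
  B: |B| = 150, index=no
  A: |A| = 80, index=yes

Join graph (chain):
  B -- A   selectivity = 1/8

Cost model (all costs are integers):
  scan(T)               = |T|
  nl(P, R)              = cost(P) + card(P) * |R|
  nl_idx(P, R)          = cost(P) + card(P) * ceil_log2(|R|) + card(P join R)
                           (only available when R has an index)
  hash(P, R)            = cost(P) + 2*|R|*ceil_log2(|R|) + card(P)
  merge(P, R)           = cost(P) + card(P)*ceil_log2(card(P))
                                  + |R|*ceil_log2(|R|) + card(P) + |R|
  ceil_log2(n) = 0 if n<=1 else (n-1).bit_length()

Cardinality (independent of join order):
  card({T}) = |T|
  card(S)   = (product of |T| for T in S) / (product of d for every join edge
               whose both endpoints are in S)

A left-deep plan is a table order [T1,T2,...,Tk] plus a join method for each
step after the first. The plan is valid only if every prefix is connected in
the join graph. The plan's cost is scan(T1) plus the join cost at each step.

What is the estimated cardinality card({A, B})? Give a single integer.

Tables in S: A(80), B(150)
Edges inside S: B-A(d=8)
numerator = 80 * 150 = 12000
denominator = 8 = 8
card(S) = 12000 / 8 = 1500

1500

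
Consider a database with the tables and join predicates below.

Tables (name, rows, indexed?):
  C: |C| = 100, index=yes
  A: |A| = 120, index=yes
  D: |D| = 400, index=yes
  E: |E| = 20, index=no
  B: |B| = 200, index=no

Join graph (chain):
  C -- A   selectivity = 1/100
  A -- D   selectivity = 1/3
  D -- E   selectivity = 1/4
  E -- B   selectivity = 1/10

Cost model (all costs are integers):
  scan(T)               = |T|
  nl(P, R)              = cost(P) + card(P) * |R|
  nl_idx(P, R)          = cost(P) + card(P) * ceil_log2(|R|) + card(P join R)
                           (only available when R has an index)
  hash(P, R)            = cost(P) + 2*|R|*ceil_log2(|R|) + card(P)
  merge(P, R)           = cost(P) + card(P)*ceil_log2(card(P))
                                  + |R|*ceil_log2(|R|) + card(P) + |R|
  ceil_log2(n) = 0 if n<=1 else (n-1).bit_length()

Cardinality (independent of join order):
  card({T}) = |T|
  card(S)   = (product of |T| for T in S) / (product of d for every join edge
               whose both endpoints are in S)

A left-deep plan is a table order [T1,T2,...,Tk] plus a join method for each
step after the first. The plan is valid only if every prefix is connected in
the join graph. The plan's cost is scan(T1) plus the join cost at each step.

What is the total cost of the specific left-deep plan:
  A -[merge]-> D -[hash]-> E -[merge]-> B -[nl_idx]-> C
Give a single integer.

14263080

step 1: scan A: cost=120, card=120
step 2: join D via merge
    card(P join D) = 120*400/(3) = 16000
    cost = 120 + 120*7 + 400*9 + 120 + 400 = 5080
step 3: join E via hash
    card(P join E) = 16000*20/(4) = 80000
    cost = 5080 + 2*20*5 + 16000 = 21280
step 4: join B via merge
    card(P join B) = 80000*200/(10) = 1600000
    cost = 21280 + 80000*17 + 200*8 + 80000 + 200 = 1463080
step 5: join C via nl_idx
    card(P join C) = 1600000*100/(100) = 1600000
    cost = 1463080 + 1600000*7 + 1600000 = 14263080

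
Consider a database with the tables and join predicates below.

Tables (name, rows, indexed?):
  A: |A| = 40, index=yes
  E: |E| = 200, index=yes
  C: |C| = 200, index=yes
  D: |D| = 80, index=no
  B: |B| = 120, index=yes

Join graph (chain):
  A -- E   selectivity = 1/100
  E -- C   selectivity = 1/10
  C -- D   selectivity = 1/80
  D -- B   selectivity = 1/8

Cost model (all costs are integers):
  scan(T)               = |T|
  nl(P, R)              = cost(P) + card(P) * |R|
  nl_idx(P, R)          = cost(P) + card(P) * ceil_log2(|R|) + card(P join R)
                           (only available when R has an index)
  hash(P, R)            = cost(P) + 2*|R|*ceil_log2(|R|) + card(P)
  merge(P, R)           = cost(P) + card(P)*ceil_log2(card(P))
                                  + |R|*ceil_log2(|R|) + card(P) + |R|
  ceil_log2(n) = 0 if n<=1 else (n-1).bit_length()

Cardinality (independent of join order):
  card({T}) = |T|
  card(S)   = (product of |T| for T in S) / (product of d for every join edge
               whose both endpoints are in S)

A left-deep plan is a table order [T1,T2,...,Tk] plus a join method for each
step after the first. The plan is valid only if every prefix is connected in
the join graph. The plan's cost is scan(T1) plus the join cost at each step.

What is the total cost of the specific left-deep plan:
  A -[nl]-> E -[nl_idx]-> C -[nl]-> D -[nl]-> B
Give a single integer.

330280

step 1: scan A: cost=40, card=40
step 2: join E via nl
    card(P join E) = 40*200/(100) = 80
    cost = 40 + 40*200 = 8040
step 3: join C via nl_idx
    card(P join C) = 80*200/(10) = 1600
    cost = 8040 + 80*8 + 1600 = 10280
step 4: join D via nl
    card(P join D) = 1600*80/(80) = 1600
    cost = 10280 + 1600*80 = 138280
step 5: join B via nl
    card(P join B) = 1600*120/(8) = 24000
    cost = 138280 + 1600*120 = 330280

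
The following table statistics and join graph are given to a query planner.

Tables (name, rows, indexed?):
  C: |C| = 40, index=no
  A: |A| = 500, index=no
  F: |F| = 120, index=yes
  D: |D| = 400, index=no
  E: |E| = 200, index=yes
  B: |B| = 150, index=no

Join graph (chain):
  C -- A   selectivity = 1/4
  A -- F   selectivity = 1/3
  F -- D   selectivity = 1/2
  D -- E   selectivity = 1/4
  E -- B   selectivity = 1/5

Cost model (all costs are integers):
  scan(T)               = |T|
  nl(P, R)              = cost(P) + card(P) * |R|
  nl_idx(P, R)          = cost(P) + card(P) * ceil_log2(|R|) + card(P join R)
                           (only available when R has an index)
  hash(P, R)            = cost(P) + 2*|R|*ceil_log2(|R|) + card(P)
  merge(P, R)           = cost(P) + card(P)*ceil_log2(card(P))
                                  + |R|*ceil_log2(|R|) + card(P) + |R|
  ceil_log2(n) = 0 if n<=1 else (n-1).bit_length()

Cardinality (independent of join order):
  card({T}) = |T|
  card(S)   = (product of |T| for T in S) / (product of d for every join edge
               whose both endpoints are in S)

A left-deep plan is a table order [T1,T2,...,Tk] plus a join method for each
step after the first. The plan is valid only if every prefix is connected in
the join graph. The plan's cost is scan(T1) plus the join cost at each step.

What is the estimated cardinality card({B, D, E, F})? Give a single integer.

36000000

Tables in S: B(150), D(400), E(200), F(120)
Edges inside S: F-D(d=2), D-E(d=4), E-B(d=5)
numerator = 150 * 400 * 200 * 120 = 1440000000
denominator = 2 * 4 * 5 = 40
card(S) = 1440000000 / 40 = 36000000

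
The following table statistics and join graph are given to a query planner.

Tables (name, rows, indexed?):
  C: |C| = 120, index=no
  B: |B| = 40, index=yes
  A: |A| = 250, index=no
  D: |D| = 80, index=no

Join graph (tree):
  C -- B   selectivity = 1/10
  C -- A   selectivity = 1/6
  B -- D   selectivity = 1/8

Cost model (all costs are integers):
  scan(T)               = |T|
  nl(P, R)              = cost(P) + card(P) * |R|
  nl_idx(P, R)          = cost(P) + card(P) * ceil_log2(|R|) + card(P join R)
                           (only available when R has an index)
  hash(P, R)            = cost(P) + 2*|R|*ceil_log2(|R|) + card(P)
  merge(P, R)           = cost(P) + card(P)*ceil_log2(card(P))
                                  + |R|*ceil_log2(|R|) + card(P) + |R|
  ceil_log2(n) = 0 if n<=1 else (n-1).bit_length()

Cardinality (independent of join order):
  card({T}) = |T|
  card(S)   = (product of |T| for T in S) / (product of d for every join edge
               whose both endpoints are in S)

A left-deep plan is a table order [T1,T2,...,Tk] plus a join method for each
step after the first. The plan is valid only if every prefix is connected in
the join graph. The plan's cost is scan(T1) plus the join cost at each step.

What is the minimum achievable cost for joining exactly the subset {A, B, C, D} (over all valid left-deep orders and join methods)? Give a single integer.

Selinger DP over subsets of {A,B,C,D}:
  {C}: scan cost=120, card=120
  {B}: scan cost=40, card=40
  {A}: scan cost=250, card=250
  {D}: scan cost=80, card=80
  {BC}: card=480; try (B,hash)→720, (C,merge)→1280, (B,nl_idx)→1320, (B,merge)→1360, (C,hash)→1760, (C,nl)→4840 …(+1); best=720 via (B,hash)
  {AC}: card=5000; try (C,hash)→2180, (A,merge)→3330, (C,merge)→3460, (A,hash)→4240, (A,nl)→30120, (C,nl)→30250; best=2180 via (C,hash)
  {BD}: card=400; try (B,hash)→640, (D,merge)→960, (B,nl_idx)→960, (B,merge)→1000, (D,hash)→1200, (D,nl)→3240 …(+1); best=640 via (B,hash)
  {ABC}: card=20000; try (A,hash)→5200, (B,hash)→7660, (A,merge)→7770, (B,nl_idx)→52180, (B,merge)→72460, (A,nl)→120720 …(+1); best=5200 via (A,hash)
  {BCD}: card=4800; try (D,hash)→2320, (C,hash)→2720, (C,merge)→5600, (D,merge)→6160, (D,nl)→39120, (C,nl)→48640; best=2320 via (D,hash)
  {ABCD}: card=200000; try (A,hash)→11120, (D,hash)→26320, (A,merge)→71770, (D,merge)→325840, (A,nl)→1202320, (D,nl)→1605200; best=11120 via (A,hash)

11120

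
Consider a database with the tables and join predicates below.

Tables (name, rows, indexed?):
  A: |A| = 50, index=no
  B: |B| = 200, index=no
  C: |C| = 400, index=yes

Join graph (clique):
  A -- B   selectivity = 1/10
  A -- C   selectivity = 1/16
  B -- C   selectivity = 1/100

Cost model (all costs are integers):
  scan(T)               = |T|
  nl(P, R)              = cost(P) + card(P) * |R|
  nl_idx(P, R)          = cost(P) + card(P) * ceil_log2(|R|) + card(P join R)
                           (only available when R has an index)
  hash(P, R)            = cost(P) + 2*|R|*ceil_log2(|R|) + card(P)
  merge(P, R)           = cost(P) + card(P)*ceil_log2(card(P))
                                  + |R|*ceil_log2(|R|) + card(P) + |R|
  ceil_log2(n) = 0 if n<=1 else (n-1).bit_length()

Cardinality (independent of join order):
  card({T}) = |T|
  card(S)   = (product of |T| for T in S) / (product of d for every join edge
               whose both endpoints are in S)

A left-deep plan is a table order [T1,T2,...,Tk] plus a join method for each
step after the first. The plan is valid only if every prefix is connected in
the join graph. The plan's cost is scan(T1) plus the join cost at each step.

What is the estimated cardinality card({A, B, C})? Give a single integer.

Tables in S: A(50), B(200), C(400)
Edges inside S: A-B(d=10), A-C(d=16), B-C(d=100)
numerator = 50 * 200 * 400 = 4000000
denominator = 10 * 16 * 100 = 16000
card(S) = 4000000 / 16000 = 250

250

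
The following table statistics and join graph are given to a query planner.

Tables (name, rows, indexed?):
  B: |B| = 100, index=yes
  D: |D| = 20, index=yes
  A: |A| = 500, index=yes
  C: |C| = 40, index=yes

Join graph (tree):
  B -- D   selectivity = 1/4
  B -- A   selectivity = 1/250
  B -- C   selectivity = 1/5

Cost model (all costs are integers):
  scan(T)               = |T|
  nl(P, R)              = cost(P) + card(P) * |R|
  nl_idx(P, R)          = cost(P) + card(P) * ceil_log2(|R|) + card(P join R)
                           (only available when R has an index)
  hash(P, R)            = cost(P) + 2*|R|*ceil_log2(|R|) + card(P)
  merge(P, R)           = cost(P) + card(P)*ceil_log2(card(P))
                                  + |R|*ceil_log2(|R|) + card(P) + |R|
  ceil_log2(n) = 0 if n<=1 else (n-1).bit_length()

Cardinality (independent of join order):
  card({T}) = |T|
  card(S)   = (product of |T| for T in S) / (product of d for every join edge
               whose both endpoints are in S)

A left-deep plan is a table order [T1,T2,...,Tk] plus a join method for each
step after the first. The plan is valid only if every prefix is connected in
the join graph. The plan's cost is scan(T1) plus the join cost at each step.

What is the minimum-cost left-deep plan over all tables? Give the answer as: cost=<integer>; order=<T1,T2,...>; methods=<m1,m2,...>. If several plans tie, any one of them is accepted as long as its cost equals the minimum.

Selinger DP (subsets sized 1..n):
  {B}: scan cost=100, card=100
  {D}: scan cost=20, card=20
  {A}: scan cost=500, card=500
  {C}: scan cost=40, card=40
  {BD}: card=500; try (D,hash)→400, (B,nl_idx)→660, (B,merge)→940, (D,merge)→1020, (D,nl_idx)→1100, (B,hash)→1440 …(+2); best=400 via (D,hash)
  {AB}: card=200; try (A,nl_idx)→1200, (B,hash)→2400, (B,nl_idx)→4200, (A,merge)→5900, (B,merge)→6300, (A,hash)→9200 …(+2); best=1200 via (A,nl_idx)
  {BC}: card=800; try (C,hash)→680, (B,merge)→1120, (B,nl_idx)→1120, (C,merge)→1180, (B,hash)→1480, (C,nl_idx)→1500 …(+2); best=680 via (C,hash)
  {ABD}: card=1000; try (D,hash)→1600, (D,merge)→3120, (D,nl_idx)→3200, (D,nl)→5200, (A,nl_idx)→5900, (A,hash)→9900 …(+2); best=1600 via (D,hash)
  {BCD}: card=4000; try (C,hash)→1380, (D,hash)→1680, (C,merge)→5680, (C,nl_idx)→7400, (D,nl_idx)→8680, (D,merge)→9600 …(+2); best=1380 via (C,hash)
  {ABC}: card=1600; try (C,hash)→1880, (C,merge)→3280, (C,nl_idx)→4000, (C,nl)→9200, (A,nl_idx)→9480, (A,hash)→10480 …(+2); best=1880 via (C,hash)
  {ABCD}: card=8000; try (C,hash)→3080, (D,hash)→3680, (C,merge)→12880, (A,hash)→14380, (C,nl_idx)→15600, (D,nl_idx)→17880 …(+6); best=3080 via (C,hash)

cost=3080; order=B,A,D,C; methods=nl_idx,hash,hash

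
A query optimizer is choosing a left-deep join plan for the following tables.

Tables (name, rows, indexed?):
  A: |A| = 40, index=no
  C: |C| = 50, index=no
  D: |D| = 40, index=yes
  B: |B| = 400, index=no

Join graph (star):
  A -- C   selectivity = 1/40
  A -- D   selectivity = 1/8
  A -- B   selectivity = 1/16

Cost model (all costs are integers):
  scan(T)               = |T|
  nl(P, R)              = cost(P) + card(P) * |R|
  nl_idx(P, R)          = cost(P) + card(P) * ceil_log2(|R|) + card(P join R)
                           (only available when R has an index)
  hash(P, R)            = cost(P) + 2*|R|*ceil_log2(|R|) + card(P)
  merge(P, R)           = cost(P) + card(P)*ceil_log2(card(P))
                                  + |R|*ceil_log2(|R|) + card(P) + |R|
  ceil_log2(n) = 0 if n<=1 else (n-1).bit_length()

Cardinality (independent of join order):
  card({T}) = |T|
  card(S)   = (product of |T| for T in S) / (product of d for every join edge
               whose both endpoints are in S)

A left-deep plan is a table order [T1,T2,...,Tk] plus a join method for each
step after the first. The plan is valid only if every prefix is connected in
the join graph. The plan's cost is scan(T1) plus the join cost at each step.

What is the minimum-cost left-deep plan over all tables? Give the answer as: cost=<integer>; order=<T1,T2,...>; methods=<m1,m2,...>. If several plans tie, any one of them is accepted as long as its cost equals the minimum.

Selinger DP (subsets sized 1..n):
  {A}: scan cost=40, card=40
  {C}: scan cost=50, card=50
  {D}: scan cost=40, card=40
  {B}: scan cost=400, card=400
  {AC}: card=50; try (A,hash)→580, (C,merge)→670, (C,hash)→680, (A,merge)→680, (C,nl)→2040, (A,nl)→2050; best=580 via (A,hash)
  {AD}: card=200; try (D,nl_idx)→480, (D,hash)→560, (A,hash)→560, (D,merge)→600, (A,merge)→600, (D,nl)→1640 …(+1); best=480 via (D,nl_idx)
  {AB}: card=1000; try (A,hash)→1280, (B,merge)→4320, (A,merge)→4680, (B,hash)→7280, (B,nl)→16040, (A,nl)→16400; best=1280 via (A,hash)
  {ACD}: card=250; try (D,hash)→1110, (D,nl_idx)→1130, (D,merge)→1210, (C,hash)→1280, (D,nl)→2580, (C,merge)→2630 …(+1); best=1110 via (D,hash)
  {ABC}: card=1250; try (C,hash)→2880, (B,merge)→4930, (B,hash)→7830, (C,merge)→12630, (B,nl)→20580, (C,nl)→51280; best=2880 via (C,hash)
  {ABD}: card=5000; try (D,hash)→2760, (B,merge)→6280, (B,hash)→7880, (D,nl_idx)→12280, (D,merge)→12560, (D,nl)→41280 …(+1); best=2760 via (D,hash)
  {ABCD}: card=6250; try (D,hash)→4610, (B,merge)→7360, (C,hash)→8360, (B,hash)→8560, (D,nl_idx)→16630, (D,merge)→18160 …(+4); best=4610 via (D,hash)

cost=4610; order=B,A,C,D; methods=hash,hash,hash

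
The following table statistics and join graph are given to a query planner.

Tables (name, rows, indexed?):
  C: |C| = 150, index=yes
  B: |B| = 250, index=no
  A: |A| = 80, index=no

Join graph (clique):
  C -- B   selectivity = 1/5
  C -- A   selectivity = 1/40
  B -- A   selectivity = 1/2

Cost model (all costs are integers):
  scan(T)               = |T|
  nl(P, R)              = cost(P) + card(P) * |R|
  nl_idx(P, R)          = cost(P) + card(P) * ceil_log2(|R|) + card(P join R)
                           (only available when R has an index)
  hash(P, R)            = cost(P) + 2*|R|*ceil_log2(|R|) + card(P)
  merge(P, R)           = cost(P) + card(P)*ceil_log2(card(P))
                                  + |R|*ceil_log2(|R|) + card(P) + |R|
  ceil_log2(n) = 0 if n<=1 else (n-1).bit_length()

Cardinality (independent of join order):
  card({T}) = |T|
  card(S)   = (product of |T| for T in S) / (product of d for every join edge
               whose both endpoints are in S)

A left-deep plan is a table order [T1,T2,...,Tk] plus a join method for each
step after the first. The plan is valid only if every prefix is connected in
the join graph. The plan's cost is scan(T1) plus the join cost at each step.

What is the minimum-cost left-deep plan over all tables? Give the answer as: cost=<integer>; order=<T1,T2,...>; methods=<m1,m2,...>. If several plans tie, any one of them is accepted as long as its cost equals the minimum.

Selinger DP (subsets sized 1..n):
  {C}: scan cost=150, card=150
  {B}: scan cost=250, card=250
  {A}: scan cost=80, card=80
  {BC}: card=7500; try (C,hash)→2900, (B,merge)→3750, (C,merge)→3850, (B,hash)→4300, (C,nl_idx)→9750, (B,nl)→37650 …(+1); best=2900 via (C,hash)
  {AC}: card=300; try (C,nl_idx)→1020, (A,hash)→1420, (C,merge)→2070, (A,merge)→2140, (C,hash)→2560, (C,nl)→12080 …(+1); best=1020 via (C,nl_idx)
  {AB}: card=10000; try (A,hash)→1620, (B,merge)→2970, (A,merge)→3140, (B,hash)→4160, (B,nl)→20080, (A,nl)→20250; best=1620 via (A,hash)
  {ABC}: card=7500; try (B,hash)→5320, (B,merge)→6270, (A,hash)→11520, (C,hash)→14020, (B,nl)→76020, (C,nl_idx)→89120 …(+4); best=5320 via (B,hash)

cost=5320; order=A,C,B; methods=nl_idx,hash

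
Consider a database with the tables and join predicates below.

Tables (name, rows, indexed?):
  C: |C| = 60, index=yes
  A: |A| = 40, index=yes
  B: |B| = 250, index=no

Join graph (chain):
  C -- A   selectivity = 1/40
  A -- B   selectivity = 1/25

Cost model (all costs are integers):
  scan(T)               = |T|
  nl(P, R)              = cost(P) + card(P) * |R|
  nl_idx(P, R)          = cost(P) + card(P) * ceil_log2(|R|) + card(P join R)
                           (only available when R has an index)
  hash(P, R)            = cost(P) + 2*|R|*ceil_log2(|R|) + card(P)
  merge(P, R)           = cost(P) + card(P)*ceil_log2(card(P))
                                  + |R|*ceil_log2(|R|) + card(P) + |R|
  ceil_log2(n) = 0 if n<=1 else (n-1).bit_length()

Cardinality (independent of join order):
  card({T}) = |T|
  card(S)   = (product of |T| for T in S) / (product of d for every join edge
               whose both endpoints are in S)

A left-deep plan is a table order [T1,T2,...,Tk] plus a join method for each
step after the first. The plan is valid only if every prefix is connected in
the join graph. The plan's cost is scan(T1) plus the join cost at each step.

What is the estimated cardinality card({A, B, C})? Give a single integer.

Tables in S: A(40), B(250), C(60)
Edges inside S: C-A(d=40), A-B(d=25)
numerator = 40 * 250 * 60 = 600000
denominator = 40 * 25 = 1000
card(S) = 600000 / 1000 = 600

600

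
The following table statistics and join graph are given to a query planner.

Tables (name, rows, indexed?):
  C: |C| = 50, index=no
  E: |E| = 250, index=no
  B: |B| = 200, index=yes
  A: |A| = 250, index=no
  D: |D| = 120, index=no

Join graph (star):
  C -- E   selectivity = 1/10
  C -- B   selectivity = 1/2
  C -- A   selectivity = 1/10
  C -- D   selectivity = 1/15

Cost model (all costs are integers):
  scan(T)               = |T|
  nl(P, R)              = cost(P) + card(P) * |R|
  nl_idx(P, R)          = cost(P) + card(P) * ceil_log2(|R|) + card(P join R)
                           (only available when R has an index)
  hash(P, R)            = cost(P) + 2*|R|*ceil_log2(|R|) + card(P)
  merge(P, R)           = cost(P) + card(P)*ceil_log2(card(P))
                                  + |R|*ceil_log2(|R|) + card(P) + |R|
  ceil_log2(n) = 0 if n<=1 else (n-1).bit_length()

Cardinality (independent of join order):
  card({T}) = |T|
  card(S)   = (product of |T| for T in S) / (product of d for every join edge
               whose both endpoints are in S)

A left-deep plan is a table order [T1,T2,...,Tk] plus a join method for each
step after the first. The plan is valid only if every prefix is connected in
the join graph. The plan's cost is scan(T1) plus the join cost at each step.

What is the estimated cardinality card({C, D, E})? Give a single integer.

10000

Tables in S: C(50), D(120), E(250)
Edges inside S: C-E(d=10), C-D(d=15)
numerator = 50 * 120 * 250 = 1500000
denominator = 10 * 15 = 150
card(S) = 1500000 / 150 = 10000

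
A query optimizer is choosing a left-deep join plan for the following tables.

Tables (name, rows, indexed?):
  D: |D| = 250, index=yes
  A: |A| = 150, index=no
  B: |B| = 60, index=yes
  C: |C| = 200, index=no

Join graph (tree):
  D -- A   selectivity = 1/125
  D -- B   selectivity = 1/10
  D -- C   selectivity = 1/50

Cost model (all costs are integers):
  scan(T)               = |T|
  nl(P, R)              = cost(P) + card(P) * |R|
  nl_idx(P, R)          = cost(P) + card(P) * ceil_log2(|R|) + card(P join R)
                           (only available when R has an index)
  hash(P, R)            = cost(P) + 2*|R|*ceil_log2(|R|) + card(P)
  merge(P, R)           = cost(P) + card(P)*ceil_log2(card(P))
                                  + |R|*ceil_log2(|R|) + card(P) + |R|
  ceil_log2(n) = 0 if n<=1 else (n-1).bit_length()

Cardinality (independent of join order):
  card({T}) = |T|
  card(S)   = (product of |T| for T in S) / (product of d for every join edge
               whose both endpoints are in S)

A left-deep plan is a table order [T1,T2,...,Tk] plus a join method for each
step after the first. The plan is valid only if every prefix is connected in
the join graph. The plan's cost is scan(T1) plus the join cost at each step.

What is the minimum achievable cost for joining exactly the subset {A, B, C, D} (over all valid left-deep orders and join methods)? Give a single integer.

Selinger DP over subsets of {A,B,C,D}:
  {D}: scan cost=250, card=250
  {A}: scan cost=150, card=150
  {B}: scan cost=60, card=60
  {C}: scan cost=200, card=200
  {AD}: card=300; try (D,nl_idx)→1650, (A,hash)→2900, (D,merge)→3750, (A,merge)→3850, (D,hash)→4300, (D,nl)→37650 …(+1); best=1650 via (D,nl_idx)
  {BD}: card=1500; try (B,hash)→1220, (D,nl_idx)→2040, (D,merge)→2730, (B,merge)→2920, (B,nl_idx)→3250, (D,hash)→4120 …(+2); best=1220 via (B,hash)
  {CD}: card=1000; try (D,nl_idx)→2800, (C,hash)→3700, (D,merge)→4250, (C,merge)→4300, (D,hash)→4400, (D,nl)→50200 …(+1); best=2800 via (D,nl_idx)
  {ABD}: card=1800; try (B,hash)→2670, (B,merge)→5070, (A,hash)→5120, (B,nl_idx)→5250, (B,nl)→19650, (A,merge)→20570 …(+1); best=2670 via (B,hash)
  {ACD}: card=1200; try (C,hash)→5150, (A,hash)→6200, (C,merge)→6450, (A,merge)→15150, (C,nl)→61650, (A,nl)→152800; best=5150 via (C,hash)
  {BCD}: card=6000; try (B,hash)→4520, (C,hash)→5920, (B,merge)→14220, (B,nl_idx)→14800, (C,merge)→21020, (B,nl)→62800 …(+1); best=4520 via (B,hash)
  {ABCD}: card=7200; try (B,hash)→7070, (C,hash)→7670, (A,hash)→12920, (B,nl_idx)→19550, (B,merge)→19970, (C,merge)→26070 …(+4); best=7070 via (B,hash)

7070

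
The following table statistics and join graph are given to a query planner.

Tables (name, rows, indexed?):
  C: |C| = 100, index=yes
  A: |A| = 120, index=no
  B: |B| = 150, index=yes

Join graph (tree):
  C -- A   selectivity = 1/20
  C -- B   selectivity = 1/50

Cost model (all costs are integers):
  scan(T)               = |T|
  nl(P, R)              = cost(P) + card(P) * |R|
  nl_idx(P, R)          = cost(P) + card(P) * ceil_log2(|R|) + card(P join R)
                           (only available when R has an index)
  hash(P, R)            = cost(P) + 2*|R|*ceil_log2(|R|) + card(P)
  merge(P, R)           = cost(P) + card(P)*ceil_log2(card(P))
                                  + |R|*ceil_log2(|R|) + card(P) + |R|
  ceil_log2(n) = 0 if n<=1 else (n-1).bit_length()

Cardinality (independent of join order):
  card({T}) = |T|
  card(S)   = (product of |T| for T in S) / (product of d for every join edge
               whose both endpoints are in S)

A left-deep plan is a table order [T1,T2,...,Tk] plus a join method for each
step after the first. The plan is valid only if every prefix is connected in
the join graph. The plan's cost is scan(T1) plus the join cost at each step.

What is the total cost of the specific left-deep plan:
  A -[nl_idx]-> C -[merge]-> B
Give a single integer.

9510

step 1: scan A: cost=120, card=120
step 2: join C via nl_idx
    card(P join C) = 120*100/(20) = 600
    cost = 120 + 120*7 + 600 = 1560
step 3: join B via merge
    card(P join B) = 600*150/(50) = 1800
    cost = 1560 + 600*10 + 150*8 + 600 + 150 = 9510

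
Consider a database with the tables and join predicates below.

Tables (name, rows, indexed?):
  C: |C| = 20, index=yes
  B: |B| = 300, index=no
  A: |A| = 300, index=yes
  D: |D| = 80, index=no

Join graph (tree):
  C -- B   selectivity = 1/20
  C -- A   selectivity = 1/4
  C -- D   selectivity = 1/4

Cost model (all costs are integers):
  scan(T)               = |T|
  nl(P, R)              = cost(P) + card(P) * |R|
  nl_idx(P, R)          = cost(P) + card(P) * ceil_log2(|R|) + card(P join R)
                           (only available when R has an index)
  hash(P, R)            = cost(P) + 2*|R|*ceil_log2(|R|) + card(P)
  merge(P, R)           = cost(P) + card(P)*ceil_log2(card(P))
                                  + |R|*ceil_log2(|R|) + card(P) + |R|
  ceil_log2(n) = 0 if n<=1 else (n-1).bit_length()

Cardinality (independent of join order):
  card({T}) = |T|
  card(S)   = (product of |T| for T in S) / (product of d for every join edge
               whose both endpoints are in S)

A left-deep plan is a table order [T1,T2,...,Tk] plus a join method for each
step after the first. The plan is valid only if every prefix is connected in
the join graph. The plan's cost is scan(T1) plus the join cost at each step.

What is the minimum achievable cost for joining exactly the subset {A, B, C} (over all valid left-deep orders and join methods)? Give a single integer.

Selinger DP over subsets of {A,B,C}:
  {C}: scan cost=20, card=20
  {B}: scan cost=300, card=300
  {A}: scan cost=300, card=300
  {BC}: card=300; try (C,hash)→800, (C,nl_idx)→2100, (B,merge)→3140, (C,merge)→3420, (B,hash)→5440, (B,nl)→6020 …(+1); best=800 via (C,hash)
  {AC}: card=1500; try (C,hash)→800, (A,nl_idx)→1700, (A,merge)→3140, (C,nl_idx)→3300, (C,merge)→3420, (A,hash)→5440 …(+2); best=800 via (C,hash)
  {ABC}: card=22500; try (A,hash)→6500, (A,merge)→6800, (B,hash)→7700, (B,merge)→21800, (A,nl_idx)→26000, (A,nl)→90800 …(+1); best=6500 via (A,hash)

6500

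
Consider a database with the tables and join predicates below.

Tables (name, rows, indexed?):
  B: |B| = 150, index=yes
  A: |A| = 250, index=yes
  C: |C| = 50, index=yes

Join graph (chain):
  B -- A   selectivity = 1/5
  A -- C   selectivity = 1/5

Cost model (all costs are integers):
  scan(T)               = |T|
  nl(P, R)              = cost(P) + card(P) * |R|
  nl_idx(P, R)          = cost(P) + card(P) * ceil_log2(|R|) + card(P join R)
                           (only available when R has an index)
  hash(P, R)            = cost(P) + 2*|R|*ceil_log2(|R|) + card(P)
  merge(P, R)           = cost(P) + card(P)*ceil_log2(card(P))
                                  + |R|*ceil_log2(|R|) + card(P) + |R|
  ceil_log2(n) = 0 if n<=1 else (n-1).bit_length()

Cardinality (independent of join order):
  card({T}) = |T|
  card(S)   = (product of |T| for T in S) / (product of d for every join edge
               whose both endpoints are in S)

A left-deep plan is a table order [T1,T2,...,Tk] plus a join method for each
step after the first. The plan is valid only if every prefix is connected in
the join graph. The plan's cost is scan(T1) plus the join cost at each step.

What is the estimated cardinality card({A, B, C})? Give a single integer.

75000

Tables in S: A(250), B(150), C(50)
Edges inside S: B-A(d=5), A-C(d=5)
numerator = 250 * 150 * 50 = 1875000
denominator = 5 * 5 = 25
card(S) = 1875000 / 25 = 75000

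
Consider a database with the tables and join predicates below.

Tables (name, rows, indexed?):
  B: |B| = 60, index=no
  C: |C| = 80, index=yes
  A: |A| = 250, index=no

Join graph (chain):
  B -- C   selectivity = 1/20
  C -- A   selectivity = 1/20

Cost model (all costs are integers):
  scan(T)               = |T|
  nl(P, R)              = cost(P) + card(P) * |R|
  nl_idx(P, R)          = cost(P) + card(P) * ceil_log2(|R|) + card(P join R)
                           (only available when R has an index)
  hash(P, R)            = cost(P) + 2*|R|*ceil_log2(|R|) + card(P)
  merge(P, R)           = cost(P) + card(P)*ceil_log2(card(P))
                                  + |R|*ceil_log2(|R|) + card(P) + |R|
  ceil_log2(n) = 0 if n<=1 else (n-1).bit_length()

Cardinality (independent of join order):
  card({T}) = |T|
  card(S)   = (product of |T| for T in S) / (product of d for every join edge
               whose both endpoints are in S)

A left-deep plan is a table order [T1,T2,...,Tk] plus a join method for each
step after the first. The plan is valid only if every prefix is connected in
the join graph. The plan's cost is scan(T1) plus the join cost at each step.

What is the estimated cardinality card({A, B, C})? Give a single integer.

3000

Tables in S: A(250), B(60), C(80)
Edges inside S: B-C(d=20), C-A(d=20)
numerator = 250 * 60 * 80 = 1200000
denominator = 20 * 20 = 400
card(S) = 1200000 / 400 = 3000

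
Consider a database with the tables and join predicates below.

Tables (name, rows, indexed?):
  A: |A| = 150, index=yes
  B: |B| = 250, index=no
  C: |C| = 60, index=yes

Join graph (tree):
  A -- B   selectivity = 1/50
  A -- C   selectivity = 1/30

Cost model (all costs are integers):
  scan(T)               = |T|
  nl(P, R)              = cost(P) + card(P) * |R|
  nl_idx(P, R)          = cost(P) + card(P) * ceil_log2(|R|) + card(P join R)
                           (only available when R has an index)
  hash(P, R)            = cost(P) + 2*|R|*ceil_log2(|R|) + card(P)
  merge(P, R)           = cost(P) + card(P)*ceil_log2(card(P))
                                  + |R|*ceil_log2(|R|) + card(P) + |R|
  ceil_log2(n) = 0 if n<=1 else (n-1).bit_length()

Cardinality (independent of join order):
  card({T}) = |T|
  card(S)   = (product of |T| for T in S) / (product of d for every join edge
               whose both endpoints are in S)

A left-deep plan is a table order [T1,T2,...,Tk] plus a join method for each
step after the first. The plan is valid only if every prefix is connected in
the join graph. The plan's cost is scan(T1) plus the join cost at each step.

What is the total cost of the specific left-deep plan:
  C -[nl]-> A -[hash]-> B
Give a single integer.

13360

step 1: scan C: cost=60, card=60
step 2: join A via nl
    card(P join A) = 60*150/(30) = 300
    cost = 60 + 60*150 = 9060
step 3: join B via hash
    card(P join B) = 300*250/(50) = 1500
    cost = 9060 + 2*250*8 + 300 = 13360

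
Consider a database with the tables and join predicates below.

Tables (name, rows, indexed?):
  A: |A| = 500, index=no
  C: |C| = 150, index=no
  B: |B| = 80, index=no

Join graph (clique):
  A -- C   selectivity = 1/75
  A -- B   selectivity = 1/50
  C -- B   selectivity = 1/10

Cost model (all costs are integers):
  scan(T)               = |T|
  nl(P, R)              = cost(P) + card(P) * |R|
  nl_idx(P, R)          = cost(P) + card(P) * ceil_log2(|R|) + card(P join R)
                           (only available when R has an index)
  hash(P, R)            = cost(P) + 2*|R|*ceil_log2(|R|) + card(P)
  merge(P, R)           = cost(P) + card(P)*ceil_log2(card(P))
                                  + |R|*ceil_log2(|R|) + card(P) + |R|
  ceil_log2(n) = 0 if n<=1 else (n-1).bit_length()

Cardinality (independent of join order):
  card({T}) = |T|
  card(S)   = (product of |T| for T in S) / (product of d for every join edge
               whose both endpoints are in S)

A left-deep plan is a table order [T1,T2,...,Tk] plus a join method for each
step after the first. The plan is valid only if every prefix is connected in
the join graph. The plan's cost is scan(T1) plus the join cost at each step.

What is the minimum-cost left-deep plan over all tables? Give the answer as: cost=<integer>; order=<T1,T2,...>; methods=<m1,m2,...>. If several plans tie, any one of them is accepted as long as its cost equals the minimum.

Selinger DP (subsets sized 1..n):
  {A}: scan cost=500, card=500
  {C}: scan cost=150, card=150
  {B}: scan cost=80, card=80
  {AC}: card=1000; try (C,hash)→3400, (A,merge)→6500, (C,merge)→6850, (A,hash)→9300, (A,nl)→75150, (C,nl)→75500; best=3400 via (C,hash)
  {AB}: card=800; try (B,hash)→2120, (A,merge)→5720, (B,merge)→6140, (A,hash)→9160, (A,nl)→40080, (B,nl)→40500; best=2120 via (B,hash)
  {BC}: card=1200; try (B,hash)→1420, (C,merge)→2070, (B,merge)→2140, (C,hash)→2560, (C,nl)→12080, (B,nl)→12150; best=1420 via (B,hash)
  {ABC}: card=160; try (C,hash)→5320, (B,hash)→5520, (A,hash)→11620, (C,merge)→12270, (B,merge)→15040, (A,merge)→20820 …(+3); best=5320 via (C,hash)

cost=5320; order=A,B,C; methods=hash,hash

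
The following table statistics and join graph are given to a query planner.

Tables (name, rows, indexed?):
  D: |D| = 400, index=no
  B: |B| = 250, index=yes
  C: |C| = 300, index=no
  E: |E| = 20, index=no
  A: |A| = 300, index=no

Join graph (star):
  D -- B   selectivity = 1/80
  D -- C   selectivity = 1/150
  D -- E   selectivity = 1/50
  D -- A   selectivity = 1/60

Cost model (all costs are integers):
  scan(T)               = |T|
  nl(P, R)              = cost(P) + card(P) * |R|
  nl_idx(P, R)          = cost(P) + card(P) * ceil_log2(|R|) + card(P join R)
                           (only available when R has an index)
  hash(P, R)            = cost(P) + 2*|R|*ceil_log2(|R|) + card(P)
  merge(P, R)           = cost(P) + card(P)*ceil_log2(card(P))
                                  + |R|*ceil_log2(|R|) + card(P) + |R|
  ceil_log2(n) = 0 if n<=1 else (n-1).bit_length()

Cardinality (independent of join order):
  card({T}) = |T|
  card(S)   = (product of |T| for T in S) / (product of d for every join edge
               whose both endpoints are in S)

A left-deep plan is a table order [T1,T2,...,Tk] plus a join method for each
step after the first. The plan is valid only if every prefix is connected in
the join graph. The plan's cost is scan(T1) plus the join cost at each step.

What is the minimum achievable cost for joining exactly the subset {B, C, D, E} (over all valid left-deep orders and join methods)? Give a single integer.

Selinger DP over subsets of {B,C,D,E}:
  {D}: scan cost=400, card=400
  {B}: scan cost=250, card=250
  {C}: scan cost=300, card=300
  {E}: scan cost=20, card=20
  {BD}: card=1250; try (B,hash)→4800, (B,nl_idx)→4850, (D,merge)→6500, (B,merge)→6650, (D,hash)→7700, (D,nl)→100250 …(+1); best=4800 via (B,hash)
  {CD}: card=800; try (C,hash)→6200, (D,merge)→7300, (C,merge)→7400, (D,hash)→7800, (D,nl)→120300, (C,nl)→120400; best=6200 via (C,hash)
  {DE}: card=160; try (E,hash)→1000, (D,merge)→4140, (E,merge)→4520, (D,hash)→7240, (D,nl)→8020, (E,nl)→8400; best=1000 via (E,hash)
  {BCD}: card=2500; try (B,hash)→11000, (C,hash)→11450, (B,nl_idx)→15100, (B,merge)→17250, (C,merge)→22800, (B,nl)→206200 …(+1); best=11000 via (B,hash)
  {BDE}: card=500; try (B,nl_idx)→2780, (B,merge)→4690, (B,hash)→5160, (E,hash)→6250, (E,merge)→19920, (E,nl)→29800 …(+1); best=2780 via (B,nl_idx)
  {CDE}: card=320; try (C,merge)→5440, (C,hash)→6560, (E,hash)→7200, (E,merge)→15120, (E,nl)→22200, (C,nl)→49000; best=5440 via (C,merge)
  {BCDE}: card=1000; try (C,hash)→8680, (B,nl_idx)→9000, (B,hash)→9760, (C,merge)→10780, (B,merge)→10890, (E,hash)→13700 …(+4); best=8680 via (C,hash)

8680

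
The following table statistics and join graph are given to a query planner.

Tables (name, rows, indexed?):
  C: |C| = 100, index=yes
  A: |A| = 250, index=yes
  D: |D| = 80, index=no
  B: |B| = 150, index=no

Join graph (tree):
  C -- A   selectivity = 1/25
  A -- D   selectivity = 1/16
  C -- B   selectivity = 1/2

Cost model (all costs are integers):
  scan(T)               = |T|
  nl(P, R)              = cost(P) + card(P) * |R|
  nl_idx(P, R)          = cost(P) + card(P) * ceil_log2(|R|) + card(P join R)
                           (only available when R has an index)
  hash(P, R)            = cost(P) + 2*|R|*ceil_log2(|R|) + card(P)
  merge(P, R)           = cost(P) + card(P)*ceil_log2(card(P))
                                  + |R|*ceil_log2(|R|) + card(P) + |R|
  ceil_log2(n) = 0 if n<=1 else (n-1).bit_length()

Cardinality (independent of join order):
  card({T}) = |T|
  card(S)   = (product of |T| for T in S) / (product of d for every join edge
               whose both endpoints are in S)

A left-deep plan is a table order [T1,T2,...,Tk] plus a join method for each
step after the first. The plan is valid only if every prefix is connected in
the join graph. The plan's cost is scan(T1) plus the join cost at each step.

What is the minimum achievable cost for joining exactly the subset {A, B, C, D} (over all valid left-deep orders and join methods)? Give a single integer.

11420

Selinger DP over subsets of {A,B,C,D}:
  {C}: scan cost=100, card=100
  {A}: scan cost=250, card=250
  {D}: scan cost=80, card=80
  {B}: scan cost=150, card=150
  {AC}: card=1000; try (C,hash)→1900, (A,nl_idx)→1900, (C,nl_idx)→3000, (A,merge)→3150, (C,merge)→3300, (A,hash)→4200 …(+2); best=1900 via (C,hash)
  {BC}: card=7500; try (C,hash)→1700, (B,merge)→2250, (C,merge)→2300, (B,hash)→2600, (C,nl_idx)→8700, (B,nl)→15100 …(+1); best=1700 via (C,hash)
  {AD}: card=1250; try (D,hash)→1620, (A,nl_idx)→1970, (A,merge)→2970, (D,merge)→3140, (A,hash)→4160, (A,nl)→20080 …(+1); best=1620 via (D,hash)
  {ACD}: card=5000; try (D,hash)→4020, (C,hash)→4270, (D,merge)→13540, (C,nl_idx)→15370, (C,merge)→17420, (D,nl)→81900 …(+1); best=4020 via (D,hash)
  {ABC}: card=75000; try (B,hash)→5300, (A,hash)→13200, (B,merge)→14250, (A,merge)→108950, (A,nl_idx)→136700, (B,nl)→151900 …(+1); best=5300 via (B,hash)
  {ABCD}: card=375000; try (B,hash)→11420, (B,merge)→75370, (D,hash)→81420, (B,nl)→754020, (D,merge)→1355940, (D,nl)→6005300; best=11420 via (B,hash)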